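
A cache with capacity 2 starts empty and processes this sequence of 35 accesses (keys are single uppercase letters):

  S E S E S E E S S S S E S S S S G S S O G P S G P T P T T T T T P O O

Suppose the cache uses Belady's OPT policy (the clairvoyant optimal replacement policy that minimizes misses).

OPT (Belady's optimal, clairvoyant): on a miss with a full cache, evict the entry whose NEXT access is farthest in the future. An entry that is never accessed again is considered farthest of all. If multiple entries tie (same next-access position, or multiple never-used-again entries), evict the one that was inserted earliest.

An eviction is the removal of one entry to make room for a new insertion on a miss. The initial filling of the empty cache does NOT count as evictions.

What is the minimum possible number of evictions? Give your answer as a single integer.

OPT (Belady) simulation (capacity=2):
  1. access S: MISS. Cache: [S]
  2. access E: MISS. Cache: [S E]
  3. access S: HIT. Next use of S: step 5. Cache: [S E]
  4. access E: HIT. Next use of E: step 6. Cache: [S E]
  5. access S: HIT. Next use of S: step 8. Cache: [S E]
  6. access E: HIT. Next use of E: step 7. Cache: [S E]
  7. access E: HIT. Next use of E: step 12. Cache: [S E]
  8. access S: HIT. Next use of S: step 9. Cache: [S E]
  9. access S: HIT. Next use of S: step 10. Cache: [S E]
  10. access S: HIT. Next use of S: step 11. Cache: [S E]
  11. access S: HIT. Next use of S: step 13. Cache: [S E]
  12. access E: HIT. Next use of E: never. Cache: [S E]
  13. access S: HIT. Next use of S: step 14. Cache: [S E]
  14. access S: HIT. Next use of S: step 15. Cache: [S E]
  15. access S: HIT. Next use of S: step 16. Cache: [S E]
  16. access S: HIT. Next use of S: step 18. Cache: [S E]
  17. access G: MISS, evict E (next use: never). Cache: [S G]
  18. access S: HIT. Next use of S: step 19. Cache: [S G]
  19. access S: HIT. Next use of S: step 23. Cache: [S G]
  20. access O: MISS, evict S (next use: step 23). Cache: [G O]
  21. access G: HIT. Next use of G: step 24. Cache: [G O]
  22. access P: MISS, evict O (next use: step 34). Cache: [G P]
  23. access S: MISS, evict P (next use: step 25). Cache: [G S]
  24. access G: HIT. Next use of G: never. Cache: [G S]
  25. access P: MISS, evict G (next use: never). Cache: [S P]
  26. access T: MISS, evict S (next use: never). Cache: [P T]
  27. access P: HIT. Next use of P: step 33. Cache: [P T]
  28. access T: HIT. Next use of T: step 29. Cache: [P T]
  29. access T: HIT. Next use of T: step 30. Cache: [P T]
  30. access T: HIT. Next use of T: step 31. Cache: [P T]
  31. access T: HIT. Next use of T: step 32. Cache: [P T]
  32. access T: HIT. Next use of T: never. Cache: [P T]
  33. access P: HIT. Next use of P: never. Cache: [P T]
  34. access O: MISS, evict P (next use: never). Cache: [T O]
  35. access O: HIT. Next use of O: never. Cache: [T O]
Total: 26 hits, 9 misses, 7 evictions

Answer: 7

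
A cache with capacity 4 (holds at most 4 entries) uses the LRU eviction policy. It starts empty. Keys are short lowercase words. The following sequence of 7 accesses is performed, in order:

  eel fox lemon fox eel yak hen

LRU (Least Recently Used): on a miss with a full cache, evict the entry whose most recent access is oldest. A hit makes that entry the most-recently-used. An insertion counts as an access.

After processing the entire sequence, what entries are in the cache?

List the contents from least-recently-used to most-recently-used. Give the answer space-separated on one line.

LRU simulation (capacity=4):
  1. access eel: MISS. Cache (LRU->MRU): [eel]
  2. access fox: MISS. Cache (LRU->MRU): [eel fox]
  3. access lemon: MISS. Cache (LRU->MRU): [eel fox lemon]
  4. access fox: HIT. Cache (LRU->MRU): [eel lemon fox]
  5. access eel: HIT. Cache (LRU->MRU): [lemon fox eel]
  6. access yak: MISS. Cache (LRU->MRU): [lemon fox eel yak]
  7. access hen: MISS, evict lemon. Cache (LRU->MRU): [fox eel yak hen]
Total: 2 hits, 5 misses, 1 evictions

Answer: fox eel yak hen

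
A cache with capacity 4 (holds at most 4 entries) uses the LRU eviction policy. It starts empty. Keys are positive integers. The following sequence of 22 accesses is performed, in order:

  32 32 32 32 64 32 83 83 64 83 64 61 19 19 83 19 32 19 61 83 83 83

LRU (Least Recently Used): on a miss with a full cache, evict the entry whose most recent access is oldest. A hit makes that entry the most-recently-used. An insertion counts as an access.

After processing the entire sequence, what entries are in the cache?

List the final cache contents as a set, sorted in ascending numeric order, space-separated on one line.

Answer: 19 32 61 83

Derivation:
LRU simulation (capacity=4):
  1. access 32: MISS. Cache (LRU->MRU): [32]
  2. access 32: HIT. Cache (LRU->MRU): [32]
  3. access 32: HIT. Cache (LRU->MRU): [32]
  4. access 32: HIT. Cache (LRU->MRU): [32]
  5. access 64: MISS. Cache (LRU->MRU): [32 64]
  6. access 32: HIT. Cache (LRU->MRU): [64 32]
  7. access 83: MISS. Cache (LRU->MRU): [64 32 83]
  8. access 83: HIT. Cache (LRU->MRU): [64 32 83]
  9. access 64: HIT. Cache (LRU->MRU): [32 83 64]
  10. access 83: HIT. Cache (LRU->MRU): [32 64 83]
  11. access 64: HIT. Cache (LRU->MRU): [32 83 64]
  12. access 61: MISS. Cache (LRU->MRU): [32 83 64 61]
  13. access 19: MISS, evict 32. Cache (LRU->MRU): [83 64 61 19]
  14. access 19: HIT. Cache (LRU->MRU): [83 64 61 19]
  15. access 83: HIT. Cache (LRU->MRU): [64 61 19 83]
  16. access 19: HIT. Cache (LRU->MRU): [64 61 83 19]
  17. access 32: MISS, evict 64. Cache (LRU->MRU): [61 83 19 32]
  18. access 19: HIT. Cache (LRU->MRU): [61 83 32 19]
  19. access 61: HIT. Cache (LRU->MRU): [83 32 19 61]
  20. access 83: HIT. Cache (LRU->MRU): [32 19 61 83]
  21. access 83: HIT. Cache (LRU->MRU): [32 19 61 83]
  22. access 83: HIT. Cache (LRU->MRU): [32 19 61 83]
Total: 16 hits, 6 misses, 2 evictions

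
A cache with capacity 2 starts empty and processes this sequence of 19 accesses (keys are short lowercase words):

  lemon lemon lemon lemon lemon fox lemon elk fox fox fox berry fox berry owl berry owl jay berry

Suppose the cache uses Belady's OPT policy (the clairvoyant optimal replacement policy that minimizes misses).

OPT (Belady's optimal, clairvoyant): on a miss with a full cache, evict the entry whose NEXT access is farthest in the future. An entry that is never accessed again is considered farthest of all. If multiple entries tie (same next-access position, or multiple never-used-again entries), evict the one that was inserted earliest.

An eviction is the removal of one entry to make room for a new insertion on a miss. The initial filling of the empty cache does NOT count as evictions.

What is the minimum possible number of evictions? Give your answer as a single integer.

OPT (Belady) simulation (capacity=2):
  1. access lemon: MISS. Cache: [lemon]
  2. access lemon: HIT. Next use of lemon: step 3. Cache: [lemon]
  3. access lemon: HIT. Next use of lemon: step 4. Cache: [lemon]
  4. access lemon: HIT. Next use of lemon: step 5. Cache: [lemon]
  5. access lemon: HIT. Next use of lemon: step 7. Cache: [lemon]
  6. access fox: MISS. Cache: [lemon fox]
  7. access lemon: HIT. Next use of lemon: never. Cache: [lemon fox]
  8. access elk: MISS, evict lemon (next use: never). Cache: [fox elk]
  9. access fox: HIT. Next use of fox: step 10. Cache: [fox elk]
  10. access fox: HIT. Next use of fox: step 11. Cache: [fox elk]
  11. access fox: HIT. Next use of fox: step 13. Cache: [fox elk]
  12. access berry: MISS, evict elk (next use: never). Cache: [fox berry]
  13. access fox: HIT. Next use of fox: never. Cache: [fox berry]
  14. access berry: HIT. Next use of berry: step 16. Cache: [fox berry]
  15. access owl: MISS, evict fox (next use: never). Cache: [berry owl]
  16. access berry: HIT. Next use of berry: step 19. Cache: [berry owl]
  17. access owl: HIT. Next use of owl: never. Cache: [berry owl]
  18. access jay: MISS, evict owl (next use: never). Cache: [berry jay]
  19. access berry: HIT. Next use of berry: never. Cache: [berry jay]
Total: 13 hits, 6 misses, 4 evictions

Answer: 4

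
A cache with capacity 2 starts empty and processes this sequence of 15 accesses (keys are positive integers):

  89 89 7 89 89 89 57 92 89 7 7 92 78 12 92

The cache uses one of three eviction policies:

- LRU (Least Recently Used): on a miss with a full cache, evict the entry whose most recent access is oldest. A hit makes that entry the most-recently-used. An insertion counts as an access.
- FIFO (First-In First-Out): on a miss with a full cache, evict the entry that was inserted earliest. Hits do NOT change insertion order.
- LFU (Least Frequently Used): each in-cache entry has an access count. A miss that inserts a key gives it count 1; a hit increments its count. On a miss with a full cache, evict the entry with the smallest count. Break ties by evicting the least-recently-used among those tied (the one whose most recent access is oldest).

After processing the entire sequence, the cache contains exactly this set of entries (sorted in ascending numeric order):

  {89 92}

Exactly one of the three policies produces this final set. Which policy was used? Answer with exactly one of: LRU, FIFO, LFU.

Answer: LFU

Derivation:
Simulating under each policy and comparing final sets:
  LRU: final set = {12 92} -> differs
  FIFO: final set = {12 92} -> differs
  LFU: final set = {89 92} -> MATCHES target
Only LFU produces the target set.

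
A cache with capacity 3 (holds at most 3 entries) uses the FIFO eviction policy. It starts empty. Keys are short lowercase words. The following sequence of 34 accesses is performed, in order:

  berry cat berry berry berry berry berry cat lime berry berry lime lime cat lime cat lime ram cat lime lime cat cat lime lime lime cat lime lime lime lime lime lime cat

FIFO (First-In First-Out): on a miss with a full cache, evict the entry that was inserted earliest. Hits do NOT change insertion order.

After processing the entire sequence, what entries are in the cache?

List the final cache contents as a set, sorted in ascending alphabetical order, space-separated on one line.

Answer: cat lime ram

Derivation:
FIFO simulation (capacity=3):
  1. access berry: MISS. Cache (old->new): [berry]
  2. access cat: MISS. Cache (old->new): [berry cat]
  3. access berry: HIT. Cache (old->new): [berry cat]
  4. access berry: HIT. Cache (old->new): [berry cat]
  5. access berry: HIT. Cache (old->new): [berry cat]
  6. access berry: HIT. Cache (old->new): [berry cat]
  7. access berry: HIT. Cache (old->new): [berry cat]
  8. access cat: HIT. Cache (old->new): [berry cat]
  9. access lime: MISS. Cache (old->new): [berry cat lime]
  10. access berry: HIT. Cache (old->new): [berry cat lime]
  11. access berry: HIT. Cache (old->new): [berry cat lime]
  12. access lime: HIT. Cache (old->new): [berry cat lime]
  13. access lime: HIT. Cache (old->new): [berry cat lime]
  14. access cat: HIT. Cache (old->new): [berry cat lime]
  15. access lime: HIT. Cache (old->new): [berry cat lime]
  16. access cat: HIT. Cache (old->new): [berry cat lime]
  17. access lime: HIT. Cache (old->new): [berry cat lime]
  18. access ram: MISS, evict berry. Cache (old->new): [cat lime ram]
  19. access cat: HIT. Cache (old->new): [cat lime ram]
  20. access lime: HIT. Cache (old->new): [cat lime ram]
  21. access lime: HIT. Cache (old->new): [cat lime ram]
  22. access cat: HIT. Cache (old->new): [cat lime ram]
  23. access cat: HIT. Cache (old->new): [cat lime ram]
  24. access lime: HIT. Cache (old->new): [cat lime ram]
  25. access lime: HIT. Cache (old->new): [cat lime ram]
  26. access lime: HIT. Cache (old->new): [cat lime ram]
  27. access cat: HIT. Cache (old->new): [cat lime ram]
  28. access lime: HIT. Cache (old->new): [cat lime ram]
  29. access lime: HIT. Cache (old->new): [cat lime ram]
  30. access lime: HIT. Cache (old->new): [cat lime ram]
  31. access lime: HIT. Cache (old->new): [cat lime ram]
  32. access lime: HIT. Cache (old->new): [cat lime ram]
  33. access lime: HIT. Cache (old->new): [cat lime ram]
  34. access cat: HIT. Cache (old->new): [cat lime ram]
Total: 30 hits, 4 misses, 1 evictions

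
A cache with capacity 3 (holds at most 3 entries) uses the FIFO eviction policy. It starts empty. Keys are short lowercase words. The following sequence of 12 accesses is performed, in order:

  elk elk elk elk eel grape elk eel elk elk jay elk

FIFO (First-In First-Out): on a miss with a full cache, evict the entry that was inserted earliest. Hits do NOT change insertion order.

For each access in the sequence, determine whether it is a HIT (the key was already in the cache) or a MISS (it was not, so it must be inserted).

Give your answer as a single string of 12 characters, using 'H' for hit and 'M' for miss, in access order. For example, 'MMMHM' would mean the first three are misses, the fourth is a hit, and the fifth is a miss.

FIFO simulation (capacity=3):
  1. access elk: MISS. Cache (old->new): [elk]
  2. access elk: HIT. Cache (old->new): [elk]
  3. access elk: HIT. Cache (old->new): [elk]
  4. access elk: HIT. Cache (old->new): [elk]
  5. access eel: MISS. Cache (old->new): [elk eel]
  6. access grape: MISS. Cache (old->new): [elk eel grape]
  7. access elk: HIT. Cache (old->new): [elk eel grape]
  8. access eel: HIT. Cache (old->new): [elk eel grape]
  9. access elk: HIT. Cache (old->new): [elk eel grape]
  10. access elk: HIT. Cache (old->new): [elk eel grape]
  11. access jay: MISS, evict elk. Cache (old->new): [eel grape jay]
  12. access elk: MISS, evict eel. Cache (old->new): [grape jay elk]
Total: 7 hits, 5 misses, 2 evictions

Answer: MHHHMMHHHHMM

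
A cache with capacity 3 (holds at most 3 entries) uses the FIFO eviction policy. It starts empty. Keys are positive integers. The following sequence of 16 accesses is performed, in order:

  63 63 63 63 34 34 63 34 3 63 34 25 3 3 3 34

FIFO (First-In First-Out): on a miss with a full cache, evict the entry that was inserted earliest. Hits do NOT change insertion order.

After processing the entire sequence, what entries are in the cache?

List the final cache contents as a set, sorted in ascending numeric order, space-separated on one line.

Answer: 3 25 34

Derivation:
FIFO simulation (capacity=3):
  1. access 63: MISS. Cache (old->new): [63]
  2. access 63: HIT. Cache (old->new): [63]
  3. access 63: HIT. Cache (old->new): [63]
  4. access 63: HIT. Cache (old->new): [63]
  5. access 34: MISS. Cache (old->new): [63 34]
  6. access 34: HIT. Cache (old->new): [63 34]
  7. access 63: HIT. Cache (old->new): [63 34]
  8. access 34: HIT. Cache (old->new): [63 34]
  9. access 3: MISS. Cache (old->new): [63 34 3]
  10. access 63: HIT. Cache (old->new): [63 34 3]
  11. access 34: HIT. Cache (old->new): [63 34 3]
  12. access 25: MISS, evict 63. Cache (old->new): [34 3 25]
  13. access 3: HIT. Cache (old->new): [34 3 25]
  14. access 3: HIT. Cache (old->new): [34 3 25]
  15. access 3: HIT. Cache (old->new): [34 3 25]
  16. access 34: HIT. Cache (old->new): [34 3 25]
Total: 12 hits, 4 misses, 1 evictions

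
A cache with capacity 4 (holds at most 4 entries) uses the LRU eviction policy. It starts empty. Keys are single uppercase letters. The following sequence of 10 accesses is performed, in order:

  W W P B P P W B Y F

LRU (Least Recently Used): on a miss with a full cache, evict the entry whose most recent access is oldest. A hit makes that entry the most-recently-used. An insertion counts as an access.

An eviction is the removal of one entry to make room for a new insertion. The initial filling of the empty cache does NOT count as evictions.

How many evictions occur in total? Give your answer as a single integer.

LRU simulation (capacity=4):
  1. access W: MISS. Cache (LRU->MRU): [W]
  2. access W: HIT. Cache (LRU->MRU): [W]
  3. access P: MISS. Cache (LRU->MRU): [W P]
  4. access B: MISS. Cache (LRU->MRU): [W P B]
  5. access P: HIT. Cache (LRU->MRU): [W B P]
  6. access P: HIT. Cache (LRU->MRU): [W B P]
  7. access W: HIT. Cache (LRU->MRU): [B P W]
  8. access B: HIT. Cache (LRU->MRU): [P W B]
  9. access Y: MISS. Cache (LRU->MRU): [P W B Y]
  10. access F: MISS, evict P. Cache (LRU->MRU): [W B Y F]
Total: 5 hits, 5 misses, 1 evictions

Answer: 1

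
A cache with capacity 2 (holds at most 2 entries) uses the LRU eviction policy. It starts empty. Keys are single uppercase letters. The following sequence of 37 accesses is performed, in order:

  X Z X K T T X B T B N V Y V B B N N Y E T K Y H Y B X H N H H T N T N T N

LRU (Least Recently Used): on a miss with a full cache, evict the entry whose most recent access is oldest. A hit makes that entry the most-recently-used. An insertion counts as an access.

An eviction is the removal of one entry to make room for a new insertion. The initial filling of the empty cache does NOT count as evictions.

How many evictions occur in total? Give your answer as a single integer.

Answer: 22

Derivation:
LRU simulation (capacity=2):
  1. access X: MISS. Cache (LRU->MRU): [X]
  2. access Z: MISS. Cache (LRU->MRU): [X Z]
  3. access X: HIT. Cache (LRU->MRU): [Z X]
  4. access K: MISS, evict Z. Cache (LRU->MRU): [X K]
  5. access T: MISS, evict X. Cache (LRU->MRU): [K T]
  6. access T: HIT. Cache (LRU->MRU): [K T]
  7. access X: MISS, evict K. Cache (LRU->MRU): [T X]
  8. access B: MISS, evict T. Cache (LRU->MRU): [X B]
  9. access T: MISS, evict X. Cache (LRU->MRU): [B T]
  10. access B: HIT. Cache (LRU->MRU): [T B]
  11. access N: MISS, evict T. Cache (LRU->MRU): [B N]
  12. access V: MISS, evict B. Cache (LRU->MRU): [N V]
  13. access Y: MISS, evict N. Cache (LRU->MRU): [V Y]
  14. access V: HIT. Cache (LRU->MRU): [Y V]
  15. access B: MISS, evict Y. Cache (LRU->MRU): [V B]
  16. access B: HIT. Cache (LRU->MRU): [V B]
  17. access N: MISS, evict V. Cache (LRU->MRU): [B N]
  18. access N: HIT. Cache (LRU->MRU): [B N]
  19. access Y: MISS, evict B. Cache (LRU->MRU): [N Y]
  20. access E: MISS, evict N. Cache (LRU->MRU): [Y E]
  21. access T: MISS, evict Y. Cache (LRU->MRU): [E T]
  22. access K: MISS, evict E. Cache (LRU->MRU): [T K]
  23. access Y: MISS, evict T. Cache (LRU->MRU): [K Y]
  24. access H: MISS, evict K. Cache (LRU->MRU): [Y H]
  25. access Y: HIT. Cache (LRU->MRU): [H Y]
  26. access B: MISS, evict H. Cache (LRU->MRU): [Y B]
  27. access X: MISS, evict Y. Cache (LRU->MRU): [B X]
  28. access H: MISS, evict B. Cache (LRU->MRU): [X H]
  29. access N: MISS, evict X. Cache (LRU->MRU): [H N]
  30. access H: HIT. Cache (LRU->MRU): [N H]
  31. access H: HIT. Cache (LRU->MRU): [N H]
  32. access T: MISS, evict N. Cache (LRU->MRU): [H T]
  33. access N: MISS, evict H. Cache (LRU->MRU): [T N]
  34. access T: HIT. Cache (LRU->MRU): [N T]
  35. access N: HIT. Cache (LRU->MRU): [T N]
  36. access T: HIT. Cache (LRU->MRU): [N T]
  37. access N: HIT. Cache (LRU->MRU): [T N]
Total: 13 hits, 24 misses, 22 evictions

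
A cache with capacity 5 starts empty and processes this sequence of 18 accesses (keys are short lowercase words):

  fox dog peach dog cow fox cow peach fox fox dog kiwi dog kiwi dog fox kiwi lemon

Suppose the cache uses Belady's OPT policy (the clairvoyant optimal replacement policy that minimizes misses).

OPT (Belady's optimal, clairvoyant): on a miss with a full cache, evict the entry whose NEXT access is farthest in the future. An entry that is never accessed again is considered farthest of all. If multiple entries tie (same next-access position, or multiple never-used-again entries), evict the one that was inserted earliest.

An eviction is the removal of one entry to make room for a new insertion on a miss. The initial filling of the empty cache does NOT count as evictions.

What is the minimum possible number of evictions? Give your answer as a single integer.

Answer: 1

Derivation:
OPT (Belady) simulation (capacity=5):
  1. access fox: MISS. Cache: [fox]
  2. access dog: MISS. Cache: [fox dog]
  3. access peach: MISS. Cache: [fox dog peach]
  4. access dog: HIT. Next use of dog: step 11. Cache: [fox dog peach]
  5. access cow: MISS. Cache: [fox dog peach cow]
  6. access fox: HIT. Next use of fox: step 9. Cache: [fox dog peach cow]
  7. access cow: HIT. Next use of cow: never. Cache: [fox dog peach cow]
  8. access peach: HIT. Next use of peach: never. Cache: [fox dog peach cow]
  9. access fox: HIT. Next use of fox: step 10. Cache: [fox dog peach cow]
  10. access fox: HIT. Next use of fox: step 16. Cache: [fox dog peach cow]
  11. access dog: HIT. Next use of dog: step 13. Cache: [fox dog peach cow]
  12. access kiwi: MISS. Cache: [fox dog peach cow kiwi]
  13. access dog: HIT. Next use of dog: step 15. Cache: [fox dog peach cow kiwi]
  14. access kiwi: HIT. Next use of kiwi: step 17. Cache: [fox dog peach cow kiwi]
  15. access dog: HIT. Next use of dog: never. Cache: [fox dog peach cow kiwi]
  16. access fox: HIT. Next use of fox: never. Cache: [fox dog peach cow kiwi]
  17. access kiwi: HIT. Next use of kiwi: never. Cache: [fox dog peach cow kiwi]
  18. access lemon: MISS, evict fox (next use: never). Cache: [dog peach cow kiwi lemon]
Total: 12 hits, 6 misses, 1 evictions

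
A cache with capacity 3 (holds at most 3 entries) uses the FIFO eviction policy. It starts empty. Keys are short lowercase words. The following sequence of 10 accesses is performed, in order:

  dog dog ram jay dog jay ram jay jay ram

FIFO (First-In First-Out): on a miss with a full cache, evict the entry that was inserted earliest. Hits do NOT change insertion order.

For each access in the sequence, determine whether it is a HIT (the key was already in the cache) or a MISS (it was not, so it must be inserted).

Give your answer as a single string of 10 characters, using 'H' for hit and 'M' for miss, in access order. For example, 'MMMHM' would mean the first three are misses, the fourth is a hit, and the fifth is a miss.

Answer: MHMMHHHHHH

Derivation:
FIFO simulation (capacity=3):
  1. access dog: MISS. Cache (old->new): [dog]
  2. access dog: HIT. Cache (old->new): [dog]
  3. access ram: MISS. Cache (old->new): [dog ram]
  4. access jay: MISS. Cache (old->new): [dog ram jay]
  5. access dog: HIT. Cache (old->new): [dog ram jay]
  6. access jay: HIT. Cache (old->new): [dog ram jay]
  7. access ram: HIT. Cache (old->new): [dog ram jay]
  8. access jay: HIT. Cache (old->new): [dog ram jay]
  9. access jay: HIT. Cache (old->new): [dog ram jay]
  10. access ram: HIT. Cache (old->new): [dog ram jay]
Total: 7 hits, 3 misses, 0 evictions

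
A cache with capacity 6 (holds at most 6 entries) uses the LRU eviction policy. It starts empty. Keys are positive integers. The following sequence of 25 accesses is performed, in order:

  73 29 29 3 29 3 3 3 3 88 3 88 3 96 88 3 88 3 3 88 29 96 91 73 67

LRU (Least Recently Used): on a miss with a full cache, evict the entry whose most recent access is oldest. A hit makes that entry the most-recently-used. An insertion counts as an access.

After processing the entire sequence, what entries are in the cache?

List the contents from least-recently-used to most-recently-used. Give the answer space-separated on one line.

LRU simulation (capacity=6):
  1. access 73: MISS. Cache (LRU->MRU): [73]
  2. access 29: MISS. Cache (LRU->MRU): [73 29]
  3. access 29: HIT. Cache (LRU->MRU): [73 29]
  4. access 3: MISS. Cache (LRU->MRU): [73 29 3]
  5. access 29: HIT. Cache (LRU->MRU): [73 3 29]
  6. access 3: HIT. Cache (LRU->MRU): [73 29 3]
  7. access 3: HIT. Cache (LRU->MRU): [73 29 3]
  8. access 3: HIT. Cache (LRU->MRU): [73 29 3]
  9. access 3: HIT. Cache (LRU->MRU): [73 29 3]
  10. access 88: MISS. Cache (LRU->MRU): [73 29 3 88]
  11. access 3: HIT. Cache (LRU->MRU): [73 29 88 3]
  12. access 88: HIT. Cache (LRU->MRU): [73 29 3 88]
  13. access 3: HIT. Cache (LRU->MRU): [73 29 88 3]
  14. access 96: MISS. Cache (LRU->MRU): [73 29 88 3 96]
  15. access 88: HIT. Cache (LRU->MRU): [73 29 3 96 88]
  16. access 3: HIT. Cache (LRU->MRU): [73 29 96 88 3]
  17. access 88: HIT. Cache (LRU->MRU): [73 29 96 3 88]
  18. access 3: HIT. Cache (LRU->MRU): [73 29 96 88 3]
  19. access 3: HIT. Cache (LRU->MRU): [73 29 96 88 3]
  20. access 88: HIT. Cache (LRU->MRU): [73 29 96 3 88]
  21. access 29: HIT. Cache (LRU->MRU): [73 96 3 88 29]
  22. access 96: HIT. Cache (LRU->MRU): [73 3 88 29 96]
  23. access 91: MISS. Cache (LRU->MRU): [73 3 88 29 96 91]
  24. access 73: HIT. Cache (LRU->MRU): [3 88 29 96 91 73]
  25. access 67: MISS, evict 3. Cache (LRU->MRU): [88 29 96 91 73 67]
Total: 18 hits, 7 misses, 1 evictions

Answer: 88 29 96 91 73 67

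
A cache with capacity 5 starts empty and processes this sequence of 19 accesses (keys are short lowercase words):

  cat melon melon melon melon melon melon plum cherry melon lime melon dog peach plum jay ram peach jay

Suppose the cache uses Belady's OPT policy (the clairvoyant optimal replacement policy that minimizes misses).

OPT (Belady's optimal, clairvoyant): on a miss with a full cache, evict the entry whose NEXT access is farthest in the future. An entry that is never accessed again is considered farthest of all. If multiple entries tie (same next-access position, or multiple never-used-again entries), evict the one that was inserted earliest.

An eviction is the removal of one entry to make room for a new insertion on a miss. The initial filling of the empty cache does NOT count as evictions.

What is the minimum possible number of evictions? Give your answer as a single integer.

OPT (Belady) simulation (capacity=5):
  1. access cat: MISS. Cache: [cat]
  2. access melon: MISS. Cache: [cat melon]
  3. access melon: HIT. Next use of melon: step 4. Cache: [cat melon]
  4. access melon: HIT. Next use of melon: step 5. Cache: [cat melon]
  5. access melon: HIT. Next use of melon: step 6. Cache: [cat melon]
  6. access melon: HIT. Next use of melon: step 7. Cache: [cat melon]
  7. access melon: HIT. Next use of melon: step 10. Cache: [cat melon]
  8. access plum: MISS. Cache: [cat melon plum]
  9. access cherry: MISS. Cache: [cat melon plum cherry]
  10. access melon: HIT. Next use of melon: step 12. Cache: [cat melon plum cherry]
  11. access lime: MISS. Cache: [cat melon plum cherry lime]
  12. access melon: HIT. Next use of melon: never. Cache: [cat melon plum cherry lime]
  13. access dog: MISS, evict cat (next use: never). Cache: [melon plum cherry lime dog]
  14. access peach: MISS, evict melon (next use: never). Cache: [plum cherry lime dog peach]
  15. access plum: HIT. Next use of plum: never. Cache: [plum cherry lime dog peach]
  16. access jay: MISS, evict plum (next use: never). Cache: [cherry lime dog peach jay]
  17. access ram: MISS, evict cherry (next use: never). Cache: [lime dog peach jay ram]
  18. access peach: HIT. Next use of peach: never. Cache: [lime dog peach jay ram]
  19. access jay: HIT. Next use of jay: never. Cache: [lime dog peach jay ram]
Total: 10 hits, 9 misses, 4 evictions

Answer: 4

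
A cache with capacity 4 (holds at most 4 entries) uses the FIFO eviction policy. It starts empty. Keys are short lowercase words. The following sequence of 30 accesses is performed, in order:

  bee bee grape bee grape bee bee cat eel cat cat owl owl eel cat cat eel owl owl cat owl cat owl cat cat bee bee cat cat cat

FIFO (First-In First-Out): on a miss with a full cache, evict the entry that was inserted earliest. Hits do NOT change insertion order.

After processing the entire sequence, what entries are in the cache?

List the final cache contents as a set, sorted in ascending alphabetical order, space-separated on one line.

FIFO simulation (capacity=4):
  1. access bee: MISS. Cache (old->new): [bee]
  2. access bee: HIT. Cache (old->new): [bee]
  3. access grape: MISS. Cache (old->new): [bee grape]
  4. access bee: HIT. Cache (old->new): [bee grape]
  5. access grape: HIT. Cache (old->new): [bee grape]
  6. access bee: HIT. Cache (old->new): [bee grape]
  7. access bee: HIT. Cache (old->new): [bee grape]
  8. access cat: MISS. Cache (old->new): [bee grape cat]
  9. access eel: MISS. Cache (old->new): [bee grape cat eel]
  10. access cat: HIT. Cache (old->new): [bee grape cat eel]
  11. access cat: HIT. Cache (old->new): [bee grape cat eel]
  12. access owl: MISS, evict bee. Cache (old->new): [grape cat eel owl]
  13. access owl: HIT. Cache (old->new): [grape cat eel owl]
  14. access eel: HIT. Cache (old->new): [grape cat eel owl]
  15. access cat: HIT. Cache (old->new): [grape cat eel owl]
  16. access cat: HIT. Cache (old->new): [grape cat eel owl]
  17. access eel: HIT. Cache (old->new): [grape cat eel owl]
  18. access owl: HIT. Cache (old->new): [grape cat eel owl]
  19. access owl: HIT. Cache (old->new): [grape cat eel owl]
  20. access cat: HIT. Cache (old->new): [grape cat eel owl]
  21. access owl: HIT. Cache (old->new): [grape cat eel owl]
  22. access cat: HIT. Cache (old->new): [grape cat eel owl]
  23. access owl: HIT. Cache (old->new): [grape cat eel owl]
  24. access cat: HIT. Cache (old->new): [grape cat eel owl]
  25. access cat: HIT. Cache (old->new): [grape cat eel owl]
  26. access bee: MISS, evict grape. Cache (old->new): [cat eel owl bee]
  27. access bee: HIT. Cache (old->new): [cat eel owl bee]
  28. access cat: HIT. Cache (old->new): [cat eel owl bee]
  29. access cat: HIT. Cache (old->new): [cat eel owl bee]
  30. access cat: HIT. Cache (old->new): [cat eel owl bee]
Total: 24 hits, 6 misses, 2 evictions

Answer: bee cat eel owl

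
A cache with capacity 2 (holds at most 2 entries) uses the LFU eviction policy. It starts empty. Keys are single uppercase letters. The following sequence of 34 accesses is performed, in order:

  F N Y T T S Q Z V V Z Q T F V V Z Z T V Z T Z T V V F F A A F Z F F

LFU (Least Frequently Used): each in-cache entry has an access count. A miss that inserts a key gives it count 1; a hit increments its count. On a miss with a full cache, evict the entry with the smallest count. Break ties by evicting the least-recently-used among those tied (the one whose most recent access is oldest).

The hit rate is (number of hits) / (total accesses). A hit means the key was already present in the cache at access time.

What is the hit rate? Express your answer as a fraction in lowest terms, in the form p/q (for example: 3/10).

Answer: 11/34

Derivation:
LFU simulation (capacity=2):
  1. access F: MISS. Cache: [F(c=1)]
  2. access N: MISS. Cache: [F(c=1) N(c=1)]
  3. access Y: MISS, evict F(c=1). Cache: [N(c=1) Y(c=1)]
  4. access T: MISS, evict N(c=1). Cache: [Y(c=1) T(c=1)]
  5. access T: HIT, count now 2. Cache: [Y(c=1) T(c=2)]
  6. access S: MISS, evict Y(c=1). Cache: [S(c=1) T(c=2)]
  7. access Q: MISS, evict S(c=1). Cache: [Q(c=1) T(c=2)]
  8. access Z: MISS, evict Q(c=1). Cache: [Z(c=1) T(c=2)]
  9. access V: MISS, evict Z(c=1). Cache: [V(c=1) T(c=2)]
  10. access V: HIT, count now 2. Cache: [T(c=2) V(c=2)]
  11. access Z: MISS, evict T(c=2). Cache: [Z(c=1) V(c=2)]
  12. access Q: MISS, evict Z(c=1). Cache: [Q(c=1) V(c=2)]
  13. access T: MISS, evict Q(c=1). Cache: [T(c=1) V(c=2)]
  14. access F: MISS, evict T(c=1). Cache: [F(c=1) V(c=2)]
  15. access V: HIT, count now 3. Cache: [F(c=1) V(c=3)]
  16. access V: HIT, count now 4. Cache: [F(c=1) V(c=4)]
  17. access Z: MISS, evict F(c=1). Cache: [Z(c=1) V(c=4)]
  18. access Z: HIT, count now 2. Cache: [Z(c=2) V(c=4)]
  19. access T: MISS, evict Z(c=2). Cache: [T(c=1) V(c=4)]
  20. access V: HIT, count now 5. Cache: [T(c=1) V(c=5)]
  21. access Z: MISS, evict T(c=1). Cache: [Z(c=1) V(c=5)]
  22. access T: MISS, evict Z(c=1). Cache: [T(c=1) V(c=5)]
  23. access Z: MISS, evict T(c=1). Cache: [Z(c=1) V(c=5)]
  24. access T: MISS, evict Z(c=1). Cache: [T(c=1) V(c=5)]
  25. access V: HIT, count now 6. Cache: [T(c=1) V(c=6)]
  26. access V: HIT, count now 7. Cache: [T(c=1) V(c=7)]
  27. access F: MISS, evict T(c=1). Cache: [F(c=1) V(c=7)]
  28. access F: HIT, count now 2. Cache: [F(c=2) V(c=7)]
  29. access A: MISS, evict F(c=2). Cache: [A(c=1) V(c=7)]
  30. access A: HIT, count now 2. Cache: [A(c=2) V(c=7)]
  31. access F: MISS, evict A(c=2). Cache: [F(c=1) V(c=7)]
  32. access Z: MISS, evict F(c=1). Cache: [Z(c=1) V(c=7)]
  33. access F: MISS, evict Z(c=1). Cache: [F(c=1) V(c=7)]
  34. access F: HIT, count now 2. Cache: [F(c=2) V(c=7)]
Total: 11 hits, 23 misses, 21 evictions

Hit rate = 11/34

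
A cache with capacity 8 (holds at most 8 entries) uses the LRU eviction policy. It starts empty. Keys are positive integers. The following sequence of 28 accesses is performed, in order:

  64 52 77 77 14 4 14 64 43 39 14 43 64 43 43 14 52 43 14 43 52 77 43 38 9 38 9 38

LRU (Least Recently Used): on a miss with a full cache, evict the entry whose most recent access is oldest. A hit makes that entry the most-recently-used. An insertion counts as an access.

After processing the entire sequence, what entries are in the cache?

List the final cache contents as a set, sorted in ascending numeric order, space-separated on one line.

Answer: 9 14 38 39 43 52 64 77

Derivation:
LRU simulation (capacity=8):
  1. access 64: MISS. Cache (LRU->MRU): [64]
  2. access 52: MISS. Cache (LRU->MRU): [64 52]
  3. access 77: MISS. Cache (LRU->MRU): [64 52 77]
  4. access 77: HIT. Cache (LRU->MRU): [64 52 77]
  5. access 14: MISS. Cache (LRU->MRU): [64 52 77 14]
  6. access 4: MISS. Cache (LRU->MRU): [64 52 77 14 4]
  7. access 14: HIT. Cache (LRU->MRU): [64 52 77 4 14]
  8. access 64: HIT. Cache (LRU->MRU): [52 77 4 14 64]
  9. access 43: MISS. Cache (LRU->MRU): [52 77 4 14 64 43]
  10. access 39: MISS. Cache (LRU->MRU): [52 77 4 14 64 43 39]
  11. access 14: HIT. Cache (LRU->MRU): [52 77 4 64 43 39 14]
  12. access 43: HIT. Cache (LRU->MRU): [52 77 4 64 39 14 43]
  13. access 64: HIT. Cache (LRU->MRU): [52 77 4 39 14 43 64]
  14. access 43: HIT. Cache (LRU->MRU): [52 77 4 39 14 64 43]
  15. access 43: HIT. Cache (LRU->MRU): [52 77 4 39 14 64 43]
  16. access 14: HIT. Cache (LRU->MRU): [52 77 4 39 64 43 14]
  17. access 52: HIT. Cache (LRU->MRU): [77 4 39 64 43 14 52]
  18. access 43: HIT. Cache (LRU->MRU): [77 4 39 64 14 52 43]
  19. access 14: HIT. Cache (LRU->MRU): [77 4 39 64 52 43 14]
  20. access 43: HIT. Cache (LRU->MRU): [77 4 39 64 52 14 43]
  21. access 52: HIT. Cache (LRU->MRU): [77 4 39 64 14 43 52]
  22. access 77: HIT. Cache (LRU->MRU): [4 39 64 14 43 52 77]
  23. access 43: HIT. Cache (LRU->MRU): [4 39 64 14 52 77 43]
  24. access 38: MISS. Cache (LRU->MRU): [4 39 64 14 52 77 43 38]
  25. access 9: MISS, evict 4. Cache (LRU->MRU): [39 64 14 52 77 43 38 9]
  26. access 38: HIT. Cache (LRU->MRU): [39 64 14 52 77 43 9 38]
  27. access 9: HIT. Cache (LRU->MRU): [39 64 14 52 77 43 38 9]
  28. access 38: HIT. Cache (LRU->MRU): [39 64 14 52 77 43 9 38]
Total: 19 hits, 9 misses, 1 evictions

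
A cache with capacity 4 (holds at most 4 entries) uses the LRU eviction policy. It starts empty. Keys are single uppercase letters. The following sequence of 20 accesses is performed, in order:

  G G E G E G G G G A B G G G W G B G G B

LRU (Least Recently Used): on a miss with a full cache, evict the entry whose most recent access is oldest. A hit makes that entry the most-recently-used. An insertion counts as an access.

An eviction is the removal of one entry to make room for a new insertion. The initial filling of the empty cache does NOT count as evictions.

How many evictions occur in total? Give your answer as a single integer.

Answer: 1

Derivation:
LRU simulation (capacity=4):
  1. access G: MISS. Cache (LRU->MRU): [G]
  2. access G: HIT. Cache (LRU->MRU): [G]
  3. access E: MISS. Cache (LRU->MRU): [G E]
  4. access G: HIT. Cache (LRU->MRU): [E G]
  5. access E: HIT. Cache (LRU->MRU): [G E]
  6. access G: HIT. Cache (LRU->MRU): [E G]
  7. access G: HIT. Cache (LRU->MRU): [E G]
  8. access G: HIT. Cache (LRU->MRU): [E G]
  9. access G: HIT. Cache (LRU->MRU): [E G]
  10. access A: MISS. Cache (LRU->MRU): [E G A]
  11. access B: MISS. Cache (LRU->MRU): [E G A B]
  12. access G: HIT. Cache (LRU->MRU): [E A B G]
  13. access G: HIT. Cache (LRU->MRU): [E A B G]
  14. access G: HIT. Cache (LRU->MRU): [E A B G]
  15. access W: MISS, evict E. Cache (LRU->MRU): [A B G W]
  16. access G: HIT. Cache (LRU->MRU): [A B W G]
  17. access B: HIT. Cache (LRU->MRU): [A W G B]
  18. access G: HIT. Cache (LRU->MRU): [A W B G]
  19. access G: HIT. Cache (LRU->MRU): [A W B G]
  20. access B: HIT. Cache (LRU->MRU): [A W G B]
Total: 15 hits, 5 misses, 1 evictions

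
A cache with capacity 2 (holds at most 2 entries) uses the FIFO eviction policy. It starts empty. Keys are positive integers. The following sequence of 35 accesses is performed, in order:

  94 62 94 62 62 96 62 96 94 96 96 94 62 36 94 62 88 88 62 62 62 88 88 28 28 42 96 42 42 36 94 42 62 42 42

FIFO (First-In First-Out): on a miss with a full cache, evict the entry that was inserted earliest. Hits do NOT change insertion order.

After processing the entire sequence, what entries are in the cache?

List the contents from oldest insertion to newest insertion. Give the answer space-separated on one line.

FIFO simulation (capacity=2):
  1. access 94: MISS. Cache (old->new): [94]
  2. access 62: MISS. Cache (old->new): [94 62]
  3. access 94: HIT. Cache (old->new): [94 62]
  4. access 62: HIT. Cache (old->new): [94 62]
  5. access 62: HIT. Cache (old->new): [94 62]
  6. access 96: MISS, evict 94. Cache (old->new): [62 96]
  7. access 62: HIT. Cache (old->new): [62 96]
  8. access 96: HIT. Cache (old->new): [62 96]
  9. access 94: MISS, evict 62. Cache (old->new): [96 94]
  10. access 96: HIT. Cache (old->new): [96 94]
  11. access 96: HIT. Cache (old->new): [96 94]
  12. access 94: HIT. Cache (old->new): [96 94]
  13. access 62: MISS, evict 96. Cache (old->new): [94 62]
  14. access 36: MISS, evict 94. Cache (old->new): [62 36]
  15. access 94: MISS, evict 62. Cache (old->new): [36 94]
  16. access 62: MISS, evict 36. Cache (old->new): [94 62]
  17. access 88: MISS, evict 94. Cache (old->new): [62 88]
  18. access 88: HIT. Cache (old->new): [62 88]
  19. access 62: HIT. Cache (old->new): [62 88]
  20. access 62: HIT. Cache (old->new): [62 88]
  21. access 62: HIT. Cache (old->new): [62 88]
  22. access 88: HIT. Cache (old->new): [62 88]
  23. access 88: HIT. Cache (old->new): [62 88]
  24. access 28: MISS, evict 62. Cache (old->new): [88 28]
  25. access 28: HIT. Cache (old->new): [88 28]
  26. access 42: MISS, evict 88. Cache (old->new): [28 42]
  27. access 96: MISS, evict 28. Cache (old->new): [42 96]
  28. access 42: HIT. Cache (old->new): [42 96]
  29. access 42: HIT. Cache (old->new): [42 96]
  30. access 36: MISS, evict 42. Cache (old->new): [96 36]
  31. access 94: MISS, evict 96. Cache (old->new): [36 94]
  32. access 42: MISS, evict 36. Cache (old->new): [94 42]
  33. access 62: MISS, evict 94. Cache (old->new): [42 62]
  34. access 42: HIT. Cache (old->new): [42 62]
  35. access 42: HIT. Cache (old->new): [42 62]
Total: 19 hits, 16 misses, 14 evictions

Answer: 42 62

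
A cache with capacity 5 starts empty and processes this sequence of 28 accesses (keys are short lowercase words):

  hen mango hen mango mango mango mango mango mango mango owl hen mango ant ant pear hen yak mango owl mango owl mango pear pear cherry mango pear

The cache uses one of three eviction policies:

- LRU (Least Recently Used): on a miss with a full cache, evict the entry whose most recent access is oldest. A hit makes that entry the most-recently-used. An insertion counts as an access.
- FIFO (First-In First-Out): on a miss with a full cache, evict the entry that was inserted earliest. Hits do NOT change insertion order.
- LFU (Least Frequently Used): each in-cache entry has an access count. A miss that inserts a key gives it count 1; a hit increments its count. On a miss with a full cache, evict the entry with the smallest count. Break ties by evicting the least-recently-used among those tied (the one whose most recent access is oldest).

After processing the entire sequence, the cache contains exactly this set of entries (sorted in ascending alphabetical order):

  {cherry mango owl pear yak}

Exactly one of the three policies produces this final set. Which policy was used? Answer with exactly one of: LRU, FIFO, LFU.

Simulating under each policy and comparing final sets:
  LRU: final set = {cherry mango owl pear yak} -> MATCHES target
  FIFO: final set = {ant cherry mango pear yak} -> differs
  LFU: final set = {cherry hen mango owl pear} -> differs
Only LRU produces the target set.

Answer: LRU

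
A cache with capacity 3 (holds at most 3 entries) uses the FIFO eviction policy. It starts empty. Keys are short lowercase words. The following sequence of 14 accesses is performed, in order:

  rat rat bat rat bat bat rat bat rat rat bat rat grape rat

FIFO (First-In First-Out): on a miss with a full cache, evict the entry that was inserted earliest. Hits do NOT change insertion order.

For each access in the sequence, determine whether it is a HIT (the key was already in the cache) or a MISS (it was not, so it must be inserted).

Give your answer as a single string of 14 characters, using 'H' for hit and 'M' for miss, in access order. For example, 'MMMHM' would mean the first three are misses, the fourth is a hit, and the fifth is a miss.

Answer: MHMHHHHHHHHHMH

Derivation:
FIFO simulation (capacity=3):
  1. access rat: MISS. Cache (old->new): [rat]
  2. access rat: HIT. Cache (old->new): [rat]
  3. access bat: MISS. Cache (old->new): [rat bat]
  4. access rat: HIT. Cache (old->new): [rat bat]
  5. access bat: HIT. Cache (old->new): [rat bat]
  6. access bat: HIT. Cache (old->new): [rat bat]
  7. access rat: HIT. Cache (old->new): [rat bat]
  8. access bat: HIT. Cache (old->new): [rat bat]
  9. access rat: HIT. Cache (old->new): [rat bat]
  10. access rat: HIT. Cache (old->new): [rat bat]
  11. access bat: HIT. Cache (old->new): [rat bat]
  12. access rat: HIT. Cache (old->new): [rat bat]
  13. access grape: MISS. Cache (old->new): [rat bat grape]
  14. access rat: HIT. Cache (old->new): [rat bat grape]
Total: 11 hits, 3 misses, 0 evictions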